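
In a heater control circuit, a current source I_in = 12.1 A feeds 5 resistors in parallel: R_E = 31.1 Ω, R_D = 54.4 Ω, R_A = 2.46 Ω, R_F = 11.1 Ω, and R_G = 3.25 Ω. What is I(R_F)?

Total conductance ΣG = 1/31.1 + 1/54.4 + 1/2.46 + 1/11.1 + 1/3.25 = 0.8548 (units of 1/Ω).
Current divider: I(R_F) = I_in · G_k/ΣG = 12.1 × (0.09009/0.8548) = 12.1 × 0.1054 = 1.275 A.

I ≈ 1.28 A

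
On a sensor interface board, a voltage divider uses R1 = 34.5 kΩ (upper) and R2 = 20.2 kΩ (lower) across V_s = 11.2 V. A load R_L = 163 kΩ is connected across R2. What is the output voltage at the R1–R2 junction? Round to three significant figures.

V_out ≈ 3.84 V

First combine the lower leg with the load: R2 ‖ R_L = 17.97 kΩ.
Then V_out = V_s · R2'/(R1 + R2') = 11.2 × 17.97/52.47 = 3.836 V.
(Unloaded it would be 4.14 V; the load pulls it down.)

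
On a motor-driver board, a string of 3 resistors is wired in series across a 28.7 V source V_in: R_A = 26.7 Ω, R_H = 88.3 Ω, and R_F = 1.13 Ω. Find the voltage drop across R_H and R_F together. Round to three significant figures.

V ≈ 22.1 V

ΣR = 26.7 + 88.3 + 1.13 = 116.1 Ω.
R_{R_H..R_F} = 88.3 + 1.13 = 89.43 Ω.
By the voltage-divider rule, V = 28.7 × 89.43/116.1 = 22.10 V.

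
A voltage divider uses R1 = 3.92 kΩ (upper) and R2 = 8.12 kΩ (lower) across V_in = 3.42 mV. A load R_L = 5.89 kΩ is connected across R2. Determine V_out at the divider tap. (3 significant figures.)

The load sits in parallel with R2, giving an effective lower resistance R2' = R2·R_L/(R2+R_L) = 3.414 kΩ.
Voltage divider with the loaded lower leg: V_out = 3.42 × 3.414/(3.92 + 3.414) = 3.42 × 0.4655 = 1.592 mV.

V_out ≈ 1.59 mV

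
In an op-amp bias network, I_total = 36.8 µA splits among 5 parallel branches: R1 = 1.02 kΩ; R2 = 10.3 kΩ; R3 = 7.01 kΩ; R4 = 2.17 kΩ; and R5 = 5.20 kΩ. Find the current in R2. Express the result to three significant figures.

ΣG = 1/1.02 + 1/10.3 + 1/7.01 + 1/2.17 + 1/5.20 = 1.873.
Current divider: I(R2) = I_total · G_k/ΣG = 36.8 × (0.09709/1.873) = 36.8 × 0.05183 = 1.907 µA.

I ≈ 1.91 µA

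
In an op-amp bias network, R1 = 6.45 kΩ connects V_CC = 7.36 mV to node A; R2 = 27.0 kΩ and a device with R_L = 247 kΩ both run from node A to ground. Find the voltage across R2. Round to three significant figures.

V_out ≈ 5.82 mV

R2 ‖ R_L = (27.0 × 247)/(27.0 + 247) = 24.34 kΩ.
Now apply the divider: V_out = 7.36 × 0.7905 = 5.818 mV.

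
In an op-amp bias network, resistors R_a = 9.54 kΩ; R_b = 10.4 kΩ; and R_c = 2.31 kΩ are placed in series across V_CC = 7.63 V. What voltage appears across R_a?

Total series resistance ΣR = 9.54 + 10.4 + 2.31 = 22.25 kΩ.
Voltage divider: V = V_CC · (9.540 / 22.25) = 7.63 × 0.4288 = 3.271 V.

V ≈ 3.27 V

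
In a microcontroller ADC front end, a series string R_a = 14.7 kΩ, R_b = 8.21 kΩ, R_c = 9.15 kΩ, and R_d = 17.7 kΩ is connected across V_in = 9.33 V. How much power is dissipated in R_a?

Series current I = V_in/ΣR = 9.33/49.76 = 0.1875 mA.
P(R_a) = I²·R_a = (0.1875)² × 14.7 = 0.5168 mW.

P ≈ 0.517 mW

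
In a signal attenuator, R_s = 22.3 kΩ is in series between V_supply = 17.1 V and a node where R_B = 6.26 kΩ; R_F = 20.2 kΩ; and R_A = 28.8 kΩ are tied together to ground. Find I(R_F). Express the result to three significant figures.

I ≈ 0.131 mA

Equivalent of the parallel group: R_p = 4.099 kΩ.
V_A = 17.1 × 4.099/26.40 = 2.655 V.
I(R_F) = V_A / R_F = 2.655/20.2 = 0.1314 mA.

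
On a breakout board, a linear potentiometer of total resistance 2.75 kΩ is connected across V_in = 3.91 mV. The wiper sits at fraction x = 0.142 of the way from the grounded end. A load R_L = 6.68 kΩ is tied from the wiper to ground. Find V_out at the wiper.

The pot divides into 2.360 kΩ above the wiper and 0.3905 kΩ below.
(x·R_p) ‖ R_L = 0.3689 kΩ.
Loaded-divider output: V_out = 3.91 × 0.1352 = 0.5287 mV.
(Unloaded: V_out = x·V_in = 0.555 mV.)

V_out ≈ 0.529 mV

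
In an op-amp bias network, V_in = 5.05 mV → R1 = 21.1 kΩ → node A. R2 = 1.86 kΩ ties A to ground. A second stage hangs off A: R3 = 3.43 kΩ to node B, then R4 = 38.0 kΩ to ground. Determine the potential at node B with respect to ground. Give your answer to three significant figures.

The second stage (R3 + R4 = 41.43 kΩ) loads node A in parallel with R2.
Effective lower resistance at A: R2 ‖ 41.43 = 1.780 kΩ.
V_A = 5.05 × 1.780/(21.1 + 1.780) = 0.3929 mV.
Then the unloaded second divider: V_B = V_A × R4/(R3+R4) = 0.3929 × 0.9172 = 0.3604 mV.

V_B ≈ 0.360 mV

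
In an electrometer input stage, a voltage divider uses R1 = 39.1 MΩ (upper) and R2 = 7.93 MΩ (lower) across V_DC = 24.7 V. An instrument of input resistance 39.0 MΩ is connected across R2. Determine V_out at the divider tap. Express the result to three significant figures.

First combine the lower leg with the load: R2 ‖ R_L = 6.590 MΩ.
Voltage divider with the loaded lower leg: V_out = 24.7 × 6.590/(39.1 + 6.590) = 24.7 × 0.1442 = 3.563 V.
(Unloaded it would be 4.16 V; the load pulls it down.)

V_out ≈ 3.56 V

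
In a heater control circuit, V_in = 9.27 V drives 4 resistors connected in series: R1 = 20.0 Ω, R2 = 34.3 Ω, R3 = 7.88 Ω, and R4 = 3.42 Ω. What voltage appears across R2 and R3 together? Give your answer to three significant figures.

Total series resistance ΣR = 20.0 + 34.3 + 7.88 + 3.42 = 65.60 Ω.
R_{R2..R3} = 34.3 + 7.88 = 42.18 Ω.
V = V_in · R/ΣR = 9.27 × 0.6430 = 5.960 V.

V ≈ 5.96 V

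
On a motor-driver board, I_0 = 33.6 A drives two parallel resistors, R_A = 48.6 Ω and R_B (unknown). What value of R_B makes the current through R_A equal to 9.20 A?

R_B ≈ 18.3 Ω

In a two-way split, I_A/I_0 = R_B/(R_A + R_B).
9.20/33.6 = R_B/(R_A + R_B) → R_B = R_A · (0.2738)/(1 − 0.2738) = 48.6 × 0.3770 = 18.32 Ω.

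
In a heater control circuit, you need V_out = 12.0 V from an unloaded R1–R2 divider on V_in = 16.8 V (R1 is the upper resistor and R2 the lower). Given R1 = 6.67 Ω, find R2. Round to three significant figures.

R2 ≈ 16.7 Ω

Required fraction k = V_out/V_in = 0.7143.
R2 = R1 · 0.7143/(1 − 0.7143) = 16.67 Ω.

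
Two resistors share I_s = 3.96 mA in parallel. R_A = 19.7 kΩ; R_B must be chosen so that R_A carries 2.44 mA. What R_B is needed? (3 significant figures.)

In a two-way split, I_A/I_s = R_B/(R_A + R_B).
2.44/3.96 = R_B/(R_A + R_B) → R_B = R_A · (0.6162)/(1 − 0.6162) = 19.7 × 1.605 = 31.62 kΩ.

R_B ≈ 31.6 kΩ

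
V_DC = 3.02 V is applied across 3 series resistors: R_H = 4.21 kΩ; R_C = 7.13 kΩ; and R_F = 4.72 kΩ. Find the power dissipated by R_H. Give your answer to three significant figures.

Series current I = V_DC/ΣR = 3.02/16.06 = 0.1880 mA.
P = I²R = 0.03536 × 4.21 = 0.1489 mW.

P ≈ 0.149 mW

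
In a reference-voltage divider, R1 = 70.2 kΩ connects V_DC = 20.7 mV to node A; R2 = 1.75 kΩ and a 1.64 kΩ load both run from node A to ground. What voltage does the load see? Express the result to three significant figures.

V_out ≈ 0.247 mV

The load sits in parallel with R2, giving an effective lower resistance R2' = R2·R_L/(R2+R_L) = 0.8466 kΩ.
Voltage divider with the loaded lower leg: V_out = 20.7 × 0.8466/(70.2 + 0.8466) = 20.7 × 0.01192 = 0.2467 mV.
(Unloaded it would be 0.503 mV; the load pulls it down.)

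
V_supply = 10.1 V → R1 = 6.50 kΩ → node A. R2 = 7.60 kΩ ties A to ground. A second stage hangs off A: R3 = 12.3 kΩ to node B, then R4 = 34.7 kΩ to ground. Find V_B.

V_B ≈ 3.74 V

Looking into the second stage from A: R3 + R4 = 47.00 kΩ appears in parallel with R2.
Effective lower resistance at A: R2 ‖ 47.00 = 6.542 kΩ.
V_A = 10.1 × 6.542/(6.50 + 6.542) = 5.066 V.
Then the unloaded second divider: V_B = V_A × R4/(R3+R4) = 5.066 × 0.7383 = 3.740 V.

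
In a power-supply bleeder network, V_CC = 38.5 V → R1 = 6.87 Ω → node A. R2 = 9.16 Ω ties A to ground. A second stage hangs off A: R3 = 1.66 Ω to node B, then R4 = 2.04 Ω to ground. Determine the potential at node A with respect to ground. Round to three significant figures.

V_A ≈ 10.7 V

Looking into the second stage from A: R3 + R4 = 3.700 Ω appears in parallel with R2.
Effective lower resistance at A: R2 ‖ 3.700 = 2.635 Ω.
V_A = 38.5 × 2.635/(6.87 + 2.635) = 10.67 V.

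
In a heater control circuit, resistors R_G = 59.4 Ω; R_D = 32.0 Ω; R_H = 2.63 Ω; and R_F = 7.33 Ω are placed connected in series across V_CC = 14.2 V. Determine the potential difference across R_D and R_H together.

V ≈ 4.85 V

Total series resistance ΣR = 59.4 + 32.0 + 2.63 + 7.33 = 101.4 Ω.
R_{R_D..R_H} = 32.0 + 2.63 = 34.63 Ω.
V = V_CC · R/ΣR = 14.2 × 0.3417 = 4.851 V.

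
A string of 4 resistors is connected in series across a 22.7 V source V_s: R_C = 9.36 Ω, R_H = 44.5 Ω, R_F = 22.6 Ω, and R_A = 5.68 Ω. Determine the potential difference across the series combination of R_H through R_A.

Total series resistance ΣR = 9.36 + 44.5 + 22.6 + 5.68 = 82.14 Ω.
R_{R_H..R_A} = 44.5 + 22.6 + 5.68 = 72.78 Ω.
V = V_s · R/ΣR = 22.7 × 0.8860 = 20.11 V.

V ≈ 20.1 V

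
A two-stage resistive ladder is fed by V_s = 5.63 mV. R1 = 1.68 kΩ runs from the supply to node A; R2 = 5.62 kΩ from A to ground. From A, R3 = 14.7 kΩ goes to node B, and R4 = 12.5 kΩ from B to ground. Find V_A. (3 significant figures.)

Node A sees R2 in parallel with the series input of stage 2, R3 + R4 = 27.20 kΩ.
Effective lower resistance at A: R2 ‖ 27.20 = 4.658 kΩ.
V_A = 5.63 × 4.658/(1.68 + 4.658) = 4.138 mV.

V_A ≈ 4.14 mV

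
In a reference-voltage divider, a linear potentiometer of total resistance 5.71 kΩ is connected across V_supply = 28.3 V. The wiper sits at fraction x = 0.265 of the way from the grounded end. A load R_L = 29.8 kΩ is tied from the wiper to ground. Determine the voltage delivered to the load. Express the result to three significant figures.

V_out ≈ 7.23 V

The pot divides into 4.197 kΩ above the wiper and 1.513 kΩ below.
Lower segment in parallel with the load: 1.513 ‖ 29.8 = 1.440 kΩ.
Loaded-divider output: V_out = 28.3 × 0.2555 = 7.230 V.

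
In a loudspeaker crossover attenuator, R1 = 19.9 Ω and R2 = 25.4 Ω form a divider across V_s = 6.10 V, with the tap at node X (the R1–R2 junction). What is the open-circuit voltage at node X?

Open-circuit (no load on X): V_th = V_s · R2/(R1 + R2) = 6.10 × 25.4/(19.90 + 25.4) = 3.420 V.

V_th ≈ 3.42 V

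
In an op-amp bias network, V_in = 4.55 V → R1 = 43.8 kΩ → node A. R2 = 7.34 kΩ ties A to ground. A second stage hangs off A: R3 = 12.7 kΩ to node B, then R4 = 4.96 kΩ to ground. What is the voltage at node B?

Looking into the second stage from A: R3 + R4 = 17.66 kΩ appears in parallel with R2.
Effective lower resistance at A: R2 ‖ 17.66 = 5.185 kΩ.
V_A = 4.55 × 5.185/(43.8 + 5.185) = 0.4816 V.
Stage 2 is unloaded, so V_B = V_A · R4/(R3+R4) = 0.4816 × 4.96/17.66 = 0.1353 V.

V_B ≈ 0.135 V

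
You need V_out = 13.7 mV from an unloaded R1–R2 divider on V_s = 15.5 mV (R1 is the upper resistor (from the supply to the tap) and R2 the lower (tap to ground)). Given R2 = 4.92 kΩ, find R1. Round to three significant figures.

Required fraction k = V_out/V_s = 0.8839.
So R1 = R2 · (V_s/V_out − 1) = 4.92 × (15.5/13.7 − 1) = 4.92 × 0.1314 = 0.6464 kΩ.

R1 ≈ 0.646 kΩ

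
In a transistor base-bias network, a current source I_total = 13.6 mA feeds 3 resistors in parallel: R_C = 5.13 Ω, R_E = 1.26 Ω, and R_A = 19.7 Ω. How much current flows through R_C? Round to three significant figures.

Conductances: ΣG = 1/5.13 + 1/1.26 + 1/19.7 = 1.039 (1/Ω).
Current divider: I(R_C) = I_total · G_k/ΣG = 13.6 × (0.1949/1.039) = 13.6 × 0.1876 = 2.551 mA.

I ≈ 2.55 mA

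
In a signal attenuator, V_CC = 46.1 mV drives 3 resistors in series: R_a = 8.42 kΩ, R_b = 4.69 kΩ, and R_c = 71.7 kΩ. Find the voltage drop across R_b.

V ≈ 2.55 mV

Total series resistance ΣR = 8.42 + 4.69 + 71.7 = 84.81 kΩ.
By the voltage-divider rule, V = 46.1 × 4.690/84.81 = 2.549 mV.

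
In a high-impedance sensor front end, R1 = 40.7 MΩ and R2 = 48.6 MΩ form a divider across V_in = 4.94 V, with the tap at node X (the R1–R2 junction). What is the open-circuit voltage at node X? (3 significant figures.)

With X open, the divider is unloaded: V_th = 4.94 × 48.6/89.30 = 2.689 V.

V_th ≈ 2.69 V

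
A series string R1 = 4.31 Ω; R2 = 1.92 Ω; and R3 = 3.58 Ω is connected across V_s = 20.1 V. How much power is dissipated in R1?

The common current is I = 20.1/9.810 = 2.049 A.
V(R1) = I·R = 8.831 V; P = V·I = 8.831 × 2.049 = 18.09 W.

P ≈ 18.1 W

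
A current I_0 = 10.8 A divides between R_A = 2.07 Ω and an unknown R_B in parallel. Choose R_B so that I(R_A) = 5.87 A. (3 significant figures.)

R_B ≈ 2.46 Ω

Two-branch current divider: I_A = I_0 · R_B/(R_A + R_B).
With f = 0.5435, R_B = R_A · f/(1−f) = 2.07 × 1.191 = 2.465 Ω.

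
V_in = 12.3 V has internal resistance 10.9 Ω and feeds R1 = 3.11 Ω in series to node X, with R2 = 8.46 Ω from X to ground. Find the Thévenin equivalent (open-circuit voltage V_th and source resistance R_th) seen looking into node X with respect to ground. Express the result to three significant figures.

V_th ≈ 4.63 V, R_th ≈ 5.27 Ω

R1' = 10.9 + 3.11 = 14.01 Ω (source resistance + R1).
Open-circuit (no load on X): V_th = V_in · R2/(R1' + R2) = 12.3 × 8.46/(14.01 + 8.46) = 4.631 V.
Zeroing V_in shorts the top of R1' to ground, so R_th = R1' ‖ R2 = 5.275 Ω.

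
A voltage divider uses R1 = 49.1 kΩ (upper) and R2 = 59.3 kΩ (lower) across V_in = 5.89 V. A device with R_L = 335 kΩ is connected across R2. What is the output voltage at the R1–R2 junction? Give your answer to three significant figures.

V_out ≈ 2.98 V

The load sits in parallel with R2, giving an effective lower resistance R2' = R2·R_L/(R2+R_L) = 50.38 kΩ.
Now apply the divider: V_out = 5.89 × 0.5064 = 2.983 V.
(Unloaded it would be 3.22 V; the load pulls it down.)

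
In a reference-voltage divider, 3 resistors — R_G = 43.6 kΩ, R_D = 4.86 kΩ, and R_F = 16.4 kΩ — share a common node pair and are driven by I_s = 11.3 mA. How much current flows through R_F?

ΣG = 1/43.6 + 1/4.86 + 1/16.4 = 0.2897.
Current divider: I(R_F) = I_s · G_k/ΣG = 11.3 × (0.06098/0.2897) = 11.3 × 0.2105 = 2.379 mA.

I ≈ 2.38 mA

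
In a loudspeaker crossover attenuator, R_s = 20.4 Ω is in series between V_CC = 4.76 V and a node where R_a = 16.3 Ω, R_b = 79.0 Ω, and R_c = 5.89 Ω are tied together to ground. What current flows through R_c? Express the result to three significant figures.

I ≈ 0.135 A

Combine the parallel branches: R_p = (1/16.3 + 1/79.0 + 1/5.89)⁻¹ = 4.102 Ω.
Node voltage V_A = V_CC · R_p/(R_s + R_p) = 4.76 × 0.1674 = 0.7969 V.
Branch current I = V_A/R_c = 0.7969/5.89 = 0.1353 A.
(Check via current divider: I_total = 0.1943 A; share G_k/ΣG = 0.6964 → same result.)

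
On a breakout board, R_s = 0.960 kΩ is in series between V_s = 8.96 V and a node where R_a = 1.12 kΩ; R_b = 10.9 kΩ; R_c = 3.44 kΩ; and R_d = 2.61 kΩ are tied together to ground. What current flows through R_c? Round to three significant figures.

I ≈ 1.00 mA

Parallel bank: R_p = 1/(1/1.12 + 1/10.9 + 1/3.44 + 1/2.61) = 0.6030 kΩ.
V_A = 8.96 × 0.6030/1.563 = 3.457 V.
I(R_c) = V_A / R_c = 3.457/3.44 = 1.005 mA.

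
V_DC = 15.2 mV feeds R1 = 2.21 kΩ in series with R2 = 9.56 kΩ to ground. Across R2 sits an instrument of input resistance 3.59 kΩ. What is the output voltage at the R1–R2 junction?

V_out ≈ 8.23 mV

First combine the lower leg with the load: R2 ‖ R_L = 2.610 kΩ.
Voltage divider with the loaded lower leg: V_out = 15.2 × 2.610/(2.21 + 2.610) = 15.2 × 0.5415 = 8.231 mV.
(Unloaded it would be 12.3 mV; the load pulls it down.)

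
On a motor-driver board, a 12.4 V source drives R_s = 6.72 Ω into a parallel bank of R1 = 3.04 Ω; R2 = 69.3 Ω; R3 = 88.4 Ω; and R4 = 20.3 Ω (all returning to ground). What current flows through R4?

Parallel bank: R_p = 1/(1/3.04 + 1/69.3 + 1/88.4 + 1/20.3) = 2.476 Ω.
Node voltage V_A = V_in · R_p/(R_s + R_p) = 12.4 × 0.2692 = 3.338 V.
Branch current I = V_A/R4 = 3.338/20.3 = 0.1644 A.
(Equivalently: I_total = 1.348 A, then current-divider fraction G_k/ΣG = 0.1219.)

I ≈ 0.164 A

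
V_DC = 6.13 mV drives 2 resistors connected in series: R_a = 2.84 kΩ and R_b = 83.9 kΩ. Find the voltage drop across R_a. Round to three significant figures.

V ≈ 0.201 mV

ΣR = 2.84 + 83.9 = 86.74 kΩ.
Voltage divider: V = V_DC · (2.840 / 86.74) = 6.13 × 0.03274 = 0.2007 mV.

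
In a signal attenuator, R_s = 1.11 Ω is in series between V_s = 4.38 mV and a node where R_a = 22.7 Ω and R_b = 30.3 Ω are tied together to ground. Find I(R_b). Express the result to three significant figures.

Equivalent of the parallel group: R_p = 12.98 Ω.
V_A = 4.38 × 12.98/14.09 = 4.035 mV.
I(R_b) = V_A / R_b = 4.035/30.3 = 0.1332 mA.

I ≈ 0.133 mA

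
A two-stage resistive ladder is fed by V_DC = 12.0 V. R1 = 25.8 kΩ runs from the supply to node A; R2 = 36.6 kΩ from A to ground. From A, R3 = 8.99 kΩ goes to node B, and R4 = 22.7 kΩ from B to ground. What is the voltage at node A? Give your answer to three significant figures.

Looking into the second stage from A: R3 + R4 = 31.69 kΩ appears in parallel with R2.
Effective lower resistance at A: R2 ‖ 31.69 = 16.98 kΩ.
First divider: V_A = V_DC · 16.98/(25.8 + 16.98) = 4.764 V.

V_A ≈ 4.76 V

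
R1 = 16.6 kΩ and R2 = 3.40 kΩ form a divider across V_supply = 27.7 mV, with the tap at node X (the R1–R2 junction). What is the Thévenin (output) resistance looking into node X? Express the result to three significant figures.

R_th ≈ 2.82 kΩ

Looking into X with the source shorted: R_th = R1·R2/(R1+R2) = 16.60 × 3.40/20.00 = 2.822 kΩ.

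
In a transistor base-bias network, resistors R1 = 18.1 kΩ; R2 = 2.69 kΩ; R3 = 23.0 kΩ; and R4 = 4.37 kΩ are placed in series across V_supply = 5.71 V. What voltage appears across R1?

V ≈ 2.15 V

Total series resistance ΣR = 18.1 + 2.69 + 23.0 + 4.37 = 48.16 kΩ.
V = V_supply · R/ΣR = 5.71 × 0.3758 = 2.146 V.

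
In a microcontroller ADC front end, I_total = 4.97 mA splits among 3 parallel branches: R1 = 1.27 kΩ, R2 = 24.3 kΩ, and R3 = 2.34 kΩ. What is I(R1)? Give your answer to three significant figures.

Total conductance ΣG = 1/1.27 + 1/24.3 + 1/2.34 = 1.256 (units of 1/kΩ).
Current divider: I(R1) = I_total · G_k/ΣG = 4.97 × (0.7874/1.256) = 4.97 × 0.6270 = 3.116 mA.

I ≈ 3.12 mA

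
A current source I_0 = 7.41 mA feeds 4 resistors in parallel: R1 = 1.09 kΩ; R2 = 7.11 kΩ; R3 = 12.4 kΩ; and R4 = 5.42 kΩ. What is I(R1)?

ΣG = 1/1.09 + 1/7.11 + 1/12.4 + 1/5.42 = 1.323.
Current divider: I(R1) = I_0 · G_k/ΣG = 7.41 × (0.9174/1.323) = 7.41 × 0.6933 = 5.138 mA.

I ≈ 5.14 mA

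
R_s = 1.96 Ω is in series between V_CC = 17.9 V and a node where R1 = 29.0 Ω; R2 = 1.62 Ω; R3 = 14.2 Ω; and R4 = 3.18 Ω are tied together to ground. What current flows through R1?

Parallel bank: R_p = 1/(1/29.0 + 1/1.62 + 1/14.2 + 1/3.18) = 0.9646 Ω.
V_A = 17.9 × 0.9646/2.925 = 5.904 V.
Branch current I = V_A/R1 = 5.904/29.0 = 0.2036 A.

I ≈ 0.204 A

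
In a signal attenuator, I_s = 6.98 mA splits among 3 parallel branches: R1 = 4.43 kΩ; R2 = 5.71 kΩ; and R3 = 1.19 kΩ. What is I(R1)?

ΣG = 1/4.43 + 1/5.71 + 1/1.19 = 1.241.
By the current-divider rule, I = I_s · G_k/ΣG = 6.98 × 0.1819 = 1.269 mA.

I ≈ 1.27 mA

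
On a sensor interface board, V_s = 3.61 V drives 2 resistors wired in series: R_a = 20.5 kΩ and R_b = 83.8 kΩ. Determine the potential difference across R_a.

Series total: ΣR = 20.5 + 83.8 = 104.3 kΩ.
By the voltage-divider rule, V = 3.61 × 20.50/104.3 = 0.7095 V.

V ≈ 0.710 V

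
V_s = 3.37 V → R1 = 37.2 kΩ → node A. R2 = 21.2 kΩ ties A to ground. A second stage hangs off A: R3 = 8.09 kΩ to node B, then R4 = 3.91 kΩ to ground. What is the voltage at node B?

V_B ≈ 0.188 V

Looking into the second stage from A: R3 + R4 = 12.00 kΩ appears in parallel with R2.
R2 ‖ (R3+R4) = 7.663 kΩ.
V_A = 3.37 × 7.663/(37.2 + 7.663) = 0.5756 V.
V_B = V_A × 0.3258 = 0.1876 V.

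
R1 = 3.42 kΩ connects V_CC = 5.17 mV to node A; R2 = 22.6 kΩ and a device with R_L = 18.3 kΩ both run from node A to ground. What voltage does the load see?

First combine the lower leg with the load: R2 ‖ R_L = 10.11 kΩ.
Now apply the divider: V_out = 5.17 × 0.7473 = 3.863 mV.
(Unloaded it would be 4.49 mV; the load pulls it down.)

V_out ≈ 3.86 mV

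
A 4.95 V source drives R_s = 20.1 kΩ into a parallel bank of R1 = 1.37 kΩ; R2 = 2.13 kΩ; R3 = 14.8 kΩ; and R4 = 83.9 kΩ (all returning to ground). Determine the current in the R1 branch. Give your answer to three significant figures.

I ≈ 0.135 mA

Combine the parallel branches: R_p = (1/1.37 + 1/2.13 + 1/14.8 + 1/83.9)⁻¹ = 0.7819 kΩ.
Node voltage V_A = V_supply · R_p/(R_s + R_p) = 4.95 × 0.03745 = 0.1854 V.
I(R1) = V_A / R1 = 0.1854/1.37 = 0.1353 mA.
(Check via current divider: I_total = 0.2370 mA; share G_k/ΣG = 0.5707 → same result.)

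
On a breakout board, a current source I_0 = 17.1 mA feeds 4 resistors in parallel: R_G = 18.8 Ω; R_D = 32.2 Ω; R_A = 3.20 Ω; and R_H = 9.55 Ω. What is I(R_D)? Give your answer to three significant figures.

I ≈ 1.06 mA

Total conductance ΣG = 1/18.8 + 1/32.2 + 1/3.20 + 1/9.55 = 0.5015 (units of 1/Ω).
R_D takes the fraction G_k/ΣG = 0.03106/0.5015 = 0.06193, so I = 17.1 × 0.06193 = 1.059 mA.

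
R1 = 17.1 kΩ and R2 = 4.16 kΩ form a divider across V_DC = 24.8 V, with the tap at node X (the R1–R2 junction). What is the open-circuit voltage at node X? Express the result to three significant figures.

Open-circuit (no load on X): V_th = V_DC · R2/(R1 + R2) = 24.8 × 4.16/(17.10 + 4.16) = 4.853 V.

V_th ≈ 4.85 V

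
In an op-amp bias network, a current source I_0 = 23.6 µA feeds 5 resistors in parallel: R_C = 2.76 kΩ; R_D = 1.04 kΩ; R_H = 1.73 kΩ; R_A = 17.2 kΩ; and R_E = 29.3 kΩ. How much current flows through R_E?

Total conductance ΣG = 1/2.76 + 1/1.04 + 1/1.73 + 1/17.2 + 1/29.3 = 1.994 (units of 1/kΩ).
Current divider: I(R_E) = I_0 · G_k/ΣG = 23.6 × (0.03413/1.994) = 23.6 × 0.01711 = 0.4039 µA.

I ≈ 0.404 µA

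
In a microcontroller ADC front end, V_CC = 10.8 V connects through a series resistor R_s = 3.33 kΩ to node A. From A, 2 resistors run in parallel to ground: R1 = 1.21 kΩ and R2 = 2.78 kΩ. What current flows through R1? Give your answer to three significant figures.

I ≈ 1.80 mA

Equivalent of the parallel group: R_p = 0.8431 kΩ.
Node voltage V_A = V_CC · R_p/(R_s + R_p) = 10.8 × 0.2020 = 2.182 V.
I(R1) = V_A / R1 = 2.182/1.21 = 1.803 mA.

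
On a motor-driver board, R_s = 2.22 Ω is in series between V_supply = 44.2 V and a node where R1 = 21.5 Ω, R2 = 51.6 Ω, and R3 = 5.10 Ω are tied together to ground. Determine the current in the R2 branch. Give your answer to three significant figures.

Equivalent of the parallel group: R_p = 3.817 Ω.
V_A = 44.2 × 3.817/6.037 = 27.95 V.
Branch current I = V_A/R2 = 27.95/51.6 = 0.5416 A.

I ≈ 0.542 A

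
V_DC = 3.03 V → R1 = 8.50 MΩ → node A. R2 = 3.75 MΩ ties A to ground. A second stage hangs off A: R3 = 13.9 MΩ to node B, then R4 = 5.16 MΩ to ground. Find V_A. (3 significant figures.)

Node A sees R2 in parallel with the series input of stage 2, R3 + R4 = 19.06 MΩ.
R2 ‖ (R3+R4) = 3.133 MΩ.
First divider: V_A = V_DC · 3.133/(8.50 + 3.133) = 0.8161 V.

V_A ≈ 0.816 V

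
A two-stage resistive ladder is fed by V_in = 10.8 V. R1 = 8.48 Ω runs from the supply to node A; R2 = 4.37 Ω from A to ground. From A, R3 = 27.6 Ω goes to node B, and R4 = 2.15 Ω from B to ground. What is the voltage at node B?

V_B ≈ 0.242 V

Node A sees R2 in parallel with the series input of stage 2, R3 + R4 = 29.75 Ω.
Effective lower resistance at A: R2 ‖ 29.75 = 3.810 Ω.
V_A = 10.8 × 3.810/(8.48 + 3.810) = 3.348 V.
Then the unloaded second divider: V_B = V_A × R4/(R3+R4) = 3.348 × 0.07227 = 0.2420 V.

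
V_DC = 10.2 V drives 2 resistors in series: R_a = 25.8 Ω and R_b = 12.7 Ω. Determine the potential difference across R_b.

ΣR = 25.8 + 12.7 = 38.50 Ω.
By the voltage-divider rule, V = 10.2 × 12.70/38.50 = 3.365 V.

V ≈ 3.36 V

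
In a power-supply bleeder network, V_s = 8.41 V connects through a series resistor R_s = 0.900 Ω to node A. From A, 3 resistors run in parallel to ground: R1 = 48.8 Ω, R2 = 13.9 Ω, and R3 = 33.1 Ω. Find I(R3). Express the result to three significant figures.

Parallel bank: R_p = 1/(1/48.8 + 1/13.9 + 1/33.1) = 8.154 Ω.
Node voltage V_A = V_s · R_p/(R_s + R_p) = 8.41 × 0.9006 = 7.574 V.
Branch current I = V_A/R3 = 7.574/33.1 = 0.2288 A.

I ≈ 0.229 A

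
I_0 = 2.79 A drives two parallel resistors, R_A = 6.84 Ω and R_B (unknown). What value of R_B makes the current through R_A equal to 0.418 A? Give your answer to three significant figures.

In a two-way split, I_A/I_0 = R_B/(R_A + R_B).
With f = 0.1498, R_B = R_A · f/(1−f) = 6.84 × 0.1762 = 1.205 Ω.

R_B ≈ 1.21 Ω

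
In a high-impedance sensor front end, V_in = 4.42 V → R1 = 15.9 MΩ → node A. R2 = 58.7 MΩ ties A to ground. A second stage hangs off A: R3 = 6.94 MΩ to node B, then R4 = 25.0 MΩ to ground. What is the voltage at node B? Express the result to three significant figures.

Looking into the second stage from A: R3 + R4 = 31.94 MΩ appears in parallel with R2.
Effective lower resistance at A: R2 ‖ 31.94 = 20.68 MΩ.
First divider: V_A = V_in · 20.68/(15.9 + 20.68) = 2.499 V.
Stage 2 is unloaded, so V_B = V_A · R4/(R3+R4) = 2.499 × 25.0/31.94 = 1.956 V.

V_B ≈ 1.96 V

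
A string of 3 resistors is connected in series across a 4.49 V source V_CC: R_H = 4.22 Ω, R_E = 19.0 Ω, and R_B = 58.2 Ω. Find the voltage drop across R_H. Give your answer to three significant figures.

Series total: ΣR = 4.22 + 19.0 + 58.2 = 81.42 Ω.
Voltage divider: V = V_CC · (4.220 / 81.42) = 4.49 × 0.05183 = 0.2327 V.

V ≈ 0.233 V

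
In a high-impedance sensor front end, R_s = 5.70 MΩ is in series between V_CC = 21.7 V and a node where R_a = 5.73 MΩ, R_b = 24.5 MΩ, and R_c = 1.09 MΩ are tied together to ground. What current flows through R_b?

Equivalent of the parallel group: R_p = 0.8828 MΩ.
Node voltage V_A = V_CC · R_p/(R_s + R_p) = 21.7 × 0.1341 = 2.910 V.
Branch current I = V_A/R_b = 2.910/24.5 = 0.1188 µA.
(Equivalently: I_total = 3.296 µA, then current-divider fraction G_k/ΣG = 0.03603.)

I ≈ 0.119 µA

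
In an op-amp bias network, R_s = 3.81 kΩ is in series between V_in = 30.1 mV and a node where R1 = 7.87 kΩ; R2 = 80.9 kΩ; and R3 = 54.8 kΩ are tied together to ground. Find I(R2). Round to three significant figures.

Combine the parallel branches: R_p = (1/7.87 + 1/80.9 + 1/54.8)⁻¹ = 6.342 kΩ.
V_A by voltage divider: V_A = 30.1 × 6.342/(3.81 + 6.342) = 18.80 mV.
I(R2) = V_A / R2 = 18.80/80.9 = 0.2324 µA.
(Check via current divider: I_total = 2.965 µA; share G_k/ΣG = 0.07840 → same result.)

I ≈ 0.232 µA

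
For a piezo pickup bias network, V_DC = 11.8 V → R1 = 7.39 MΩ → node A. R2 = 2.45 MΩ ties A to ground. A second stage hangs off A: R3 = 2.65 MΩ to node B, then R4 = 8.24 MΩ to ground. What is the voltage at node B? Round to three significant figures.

V_B ≈ 1.90 V

Looking into the second stage from A: R3 + R4 = 10.89 MΩ appears in parallel with R2.
Effective lower resistance at A: R2 ‖ 10.89 = 2.000 MΩ.
V_A = 11.8 × 2.000/(7.39 + 2.000) = 2.513 V.
V_B = V_A × 0.7567 = 1.902 V.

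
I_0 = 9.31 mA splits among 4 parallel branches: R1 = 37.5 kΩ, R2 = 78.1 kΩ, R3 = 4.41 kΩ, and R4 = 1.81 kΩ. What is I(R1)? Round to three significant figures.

I ≈ 0.303 mA

Conductances: ΣG = 1/37.5 + 1/78.1 + 1/4.41 + 1/1.81 = 0.8187 (1/kΩ).
R1 takes the fraction G_k/ΣG = 0.02667/0.8187 = 0.03257, so I = 9.31 × 0.03257 = 0.3032 mA.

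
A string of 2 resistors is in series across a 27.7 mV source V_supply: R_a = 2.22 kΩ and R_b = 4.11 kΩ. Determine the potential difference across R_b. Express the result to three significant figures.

V ≈ 18.0 mV

Series total: ΣR = 2.22 + 4.11 = 6.330 kΩ.
By the voltage-divider rule, V = 27.7 × 4.110/6.330 = 17.99 mV.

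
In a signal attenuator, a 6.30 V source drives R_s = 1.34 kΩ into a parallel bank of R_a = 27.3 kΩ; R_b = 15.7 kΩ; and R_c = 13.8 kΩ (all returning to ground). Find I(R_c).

Combine the parallel branches: R_p = (1/27.3 + 1/15.7 + 1/13.8)⁻¹ = 5.787 kΩ.
V_A by voltage divider: V_A = 6.30 × 5.787/(1.34 + 5.787) = 5.116 V.
I(R_c) = V_A / R_c = 5.116/13.8 = 0.3707 mA.
(Check via current divider: I_total = 0.8839 mA; share G_k/ΣG = 0.4194 → same result.)

I ≈ 0.371 mA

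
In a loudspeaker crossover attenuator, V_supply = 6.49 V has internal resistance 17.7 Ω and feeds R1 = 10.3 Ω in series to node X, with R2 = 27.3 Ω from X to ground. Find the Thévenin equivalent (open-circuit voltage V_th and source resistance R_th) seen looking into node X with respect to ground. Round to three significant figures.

V_th ≈ 3.20 V, R_th ≈ 13.8 Ω

R1' = 17.7 + 10.3 = 28.00 Ω (source resistance + R1).
V_th is the unloaded tap voltage: V_supply · R2/(R1'+R2) = 6.49 × 0.4937 = 3.204 V.
With V_supply suppressed (replaced by a short), R_th = R1' ‖ R2 = (28.00 × 27.3)/(28.00 + 27.3) = 13.82 Ω.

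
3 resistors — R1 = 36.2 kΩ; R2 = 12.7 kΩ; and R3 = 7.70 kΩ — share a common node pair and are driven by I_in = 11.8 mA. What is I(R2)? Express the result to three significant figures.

I ≈ 3.93 mA

Total conductance ΣG = 1/36.2 + 1/12.7 + 1/7.70 = 0.2362 (units of 1/kΩ).
R2 takes the fraction G_k/ΣG = 0.07874/0.2362 = 0.3333, so I = 11.8 × 0.3333 = 3.933 mA.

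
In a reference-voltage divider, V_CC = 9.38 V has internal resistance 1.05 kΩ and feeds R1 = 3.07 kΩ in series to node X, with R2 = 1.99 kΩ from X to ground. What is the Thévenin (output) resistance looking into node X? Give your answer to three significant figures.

R_th ≈ 1.34 kΩ

R1' = 1.05 + 3.07 = 4.120 kΩ (source resistance + R1).
Zeroing V_CC shorts the top of R1' to ground, so R_th = R1' ‖ R2 = 1.342 kΩ.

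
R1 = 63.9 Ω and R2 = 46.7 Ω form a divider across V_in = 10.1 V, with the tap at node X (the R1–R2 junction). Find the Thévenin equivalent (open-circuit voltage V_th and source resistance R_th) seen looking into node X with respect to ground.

V_th ≈ 4.26 V, R_th ≈ 27.0 Ω

Open-circuit (no load on X): V_th = V_in · R2/(R1 + R2) = 10.1 × 46.7/(63.90 + 46.7) = 4.265 V.
Zeroing V_in shorts the top of R1 to ground, so R_th = R1 ‖ R2 = 26.98 Ω.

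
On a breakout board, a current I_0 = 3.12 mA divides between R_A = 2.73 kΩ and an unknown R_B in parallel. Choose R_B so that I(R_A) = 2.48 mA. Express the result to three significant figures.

Two-branch current divider: I_A = I_0 · R_B/(R_A + R_B).
With f = 0.7949, R_B = R_A · f/(1−f) = 2.73 × 3.875 = 10.58 kΩ.

R_B ≈ 10.6 kΩ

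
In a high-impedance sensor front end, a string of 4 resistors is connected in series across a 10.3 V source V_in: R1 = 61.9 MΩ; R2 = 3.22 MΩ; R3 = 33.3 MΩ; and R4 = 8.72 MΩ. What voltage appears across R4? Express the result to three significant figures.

V ≈ 0.838 V

Total series resistance ΣR = 61.9 + 3.22 + 33.3 + 8.72 = 107.1 MΩ.
V = V_in · R/ΣR = 10.3 × 0.08139 = 0.8383 V.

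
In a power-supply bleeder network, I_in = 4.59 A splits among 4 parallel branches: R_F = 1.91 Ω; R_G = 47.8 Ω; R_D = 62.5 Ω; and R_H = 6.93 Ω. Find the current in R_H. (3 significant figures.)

I ≈ 0.940 A

Conductances: ΣG = 1/1.91 + 1/47.8 + 1/62.5 + 1/6.93 = 0.7048 (1/Ω).
Current divider: I(R_H) = I_in · G_k/ΣG = 4.59 × (0.1443/0.7048) = 4.59 × 0.2047 = 0.9398 A.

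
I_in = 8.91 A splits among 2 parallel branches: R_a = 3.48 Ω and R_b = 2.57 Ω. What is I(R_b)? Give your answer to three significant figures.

Two-branch current divider: I_k = I_in · R_other/(R_1 + R_2).
I(R_b) = 8.91 × 3.48/(3.48 + 2.57) = 8.91 × 0.5752 = 5.125 A.

I ≈ 5.13 A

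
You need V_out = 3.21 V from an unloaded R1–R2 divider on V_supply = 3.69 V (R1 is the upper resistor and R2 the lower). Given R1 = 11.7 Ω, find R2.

V_out/V_supply = R2/(R1+R2) = 0.8699.
So R2 = R1 · V_out/(V_supply − V_out) = 11.7 × 3.21/(3.69 − 3.21) = 11.7 × 6.688 = 78.24 Ω.

R2 ≈ 78.2 Ω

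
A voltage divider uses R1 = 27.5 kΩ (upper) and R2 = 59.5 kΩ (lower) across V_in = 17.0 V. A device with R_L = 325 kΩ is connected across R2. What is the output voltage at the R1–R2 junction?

V_out ≈ 11.0 V

First combine the lower leg with the load: R2 ‖ R_L = 50.29 kΩ.
Voltage divider with the loaded lower leg: V_out = 17.0 × 50.29/(27.5 + 50.29) = 17.0 × 0.6465 = 10.99 V.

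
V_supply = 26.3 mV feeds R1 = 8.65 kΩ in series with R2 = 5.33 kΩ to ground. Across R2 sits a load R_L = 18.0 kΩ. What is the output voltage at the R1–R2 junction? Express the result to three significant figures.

V_out ≈ 8.47 mV

First combine the lower leg with the load: R2 ‖ R_L = 4.112 kΩ.
Now apply the divider: V_out = 26.3 × 0.3222 = 8.474 mV.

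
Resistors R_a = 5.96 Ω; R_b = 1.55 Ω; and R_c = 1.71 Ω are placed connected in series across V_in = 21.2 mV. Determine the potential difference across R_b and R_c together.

ΣR = 5.96 + 1.55 + 1.71 = 9.220 Ω.
R_{R_b..R_c} = 1.55 + 1.71 = 3.260 Ω.
By the voltage-divider rule, V = 21.2 × 3.260/9.220 = 7.496 mV.

V ≈ 7.50 mV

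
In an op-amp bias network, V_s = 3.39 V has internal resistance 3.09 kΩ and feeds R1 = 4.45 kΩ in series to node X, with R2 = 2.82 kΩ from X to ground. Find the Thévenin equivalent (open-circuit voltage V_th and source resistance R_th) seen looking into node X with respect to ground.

R1' = 3.09 + 4.45 = 7.540 kΩ (source resistance + R1).
With X open, the divider is unloaded: V_th = 3.39 × 2.82/10.36 = 0.9228 V.
With V_s suppressed (replaced by a short), R_th = R1' ‖ R2 = (7.540 × 2.82)/(7.540 + 2.82) = 2.052 kΩ.

V_th ≈ 0.923 V, R_th ≈ 2.05 kΩ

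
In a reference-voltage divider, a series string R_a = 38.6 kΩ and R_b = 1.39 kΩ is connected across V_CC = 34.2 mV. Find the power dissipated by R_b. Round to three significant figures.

P ≈ 1.02 nW

ΣR = 39.99 kΩ → I = 34.2/39.99 = 0.8552 µA.
V(R_b) = I·R = 1.189 mV; P = V·I = 1.189 × 0.8552 = 1.017 nW.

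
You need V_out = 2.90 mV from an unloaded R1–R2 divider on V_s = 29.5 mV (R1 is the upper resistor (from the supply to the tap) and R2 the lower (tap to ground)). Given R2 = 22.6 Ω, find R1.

Required fraction k = V_out/V_s = 0.09831.
Rearranging, R1 = R2·(1−k)/k = 22.6 × 9.172 = 207.3 Ω.

R1 ≈ 207 Ω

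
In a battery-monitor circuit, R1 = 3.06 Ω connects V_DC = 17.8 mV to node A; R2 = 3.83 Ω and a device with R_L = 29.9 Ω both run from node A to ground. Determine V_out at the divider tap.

First combine the lower leg with the load: R2 ‖ R_L = 3.395 Ω.
Then V_out = V_DC · R2'/(R1 + R2') = 17.8 × 3.395/6.455 = 9.362 mV.

V_out ≈ 9.36 mV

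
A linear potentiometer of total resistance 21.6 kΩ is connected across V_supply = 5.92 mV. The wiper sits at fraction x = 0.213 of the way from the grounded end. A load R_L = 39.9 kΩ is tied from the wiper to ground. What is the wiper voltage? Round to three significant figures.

V_out ≈ 1.16 mV

The pot divides into 17.00 kΩ above the wiper and 4.601 kΩ below.
R_L loads the lower segment: effective lower R = 4.125 kΩ.
Loaded-divider output: V_out = 5.92 × 0.1953 = 1.156 mV.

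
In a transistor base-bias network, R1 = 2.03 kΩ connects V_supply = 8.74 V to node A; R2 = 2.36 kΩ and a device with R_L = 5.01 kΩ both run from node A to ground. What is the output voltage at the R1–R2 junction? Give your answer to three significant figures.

V_out ≈ 3.86 V

R2 ‖ R_L = (2.36 × 5.01)/(2.36 + 5.01) = 1.604 kΩ.
Voltage divider with the loaded lower leg: V_out = 8.74 × 1.604/(2.03 + 1.604) = 8.74 × 0.4414 = 3.858 V.
(Unloaded it would be 4.70 V; the load pulls it down.)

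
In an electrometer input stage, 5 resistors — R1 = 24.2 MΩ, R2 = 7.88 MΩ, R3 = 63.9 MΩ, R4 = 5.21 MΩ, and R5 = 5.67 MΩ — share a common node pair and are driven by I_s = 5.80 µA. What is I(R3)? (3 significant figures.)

I ≈ 0.164 µA

Conductances: ΣG = 1/24.2 + 1/7.88 + 1/63.9 + 1/5.21 + 1/5.67 = 0.5522 (1/MΩ).
R3 takes the fraction G_k/ΣG = 0.01565/0.5522 = 0.02834, so I = 5.80 × 0.02834 = 0.1644 µA.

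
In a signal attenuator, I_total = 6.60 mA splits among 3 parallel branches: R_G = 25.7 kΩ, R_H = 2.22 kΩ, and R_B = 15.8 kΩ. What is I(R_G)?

I ≈ 0.465 mA

ΣG = 1/25.7 + 1/2.22 + 1/15.8 = 0.5527.
R_G takes the fraction G_k/ΣG = 0.03891/0.5527 = 0.07041, so I = 6.60 × 0.07041 = 0.4647 mA.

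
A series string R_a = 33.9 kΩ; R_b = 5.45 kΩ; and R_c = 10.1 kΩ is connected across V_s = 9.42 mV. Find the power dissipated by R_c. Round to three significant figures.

ΣR = 49.45 kΩ → I = 9.42/49.45 = 0.1905 µA.
V(R_c) = I·R = 1.924 mV; P = V·I = 1.924 × 0.1905 = 0.3665 nW.

P ≈ 0.367 nW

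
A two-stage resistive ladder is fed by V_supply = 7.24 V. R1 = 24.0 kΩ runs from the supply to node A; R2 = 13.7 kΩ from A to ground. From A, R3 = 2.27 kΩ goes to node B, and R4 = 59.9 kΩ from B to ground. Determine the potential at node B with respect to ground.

V_B ≈ 2.22 V

Looking into the second stage from A: R3 + R4 = 62.17 kΩ appears in parallel with R2.
Effective lower resistance at A: R2 ‖ 62.17 = 11.23 kΩ.
So V_A = 7.24 × 0.3187 = 2.307 V.
V_B = V_A × 0.9635 = 2.223 V.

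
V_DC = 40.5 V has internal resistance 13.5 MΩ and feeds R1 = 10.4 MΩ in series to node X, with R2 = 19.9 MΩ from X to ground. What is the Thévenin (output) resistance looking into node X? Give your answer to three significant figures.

R1' = 13.5 + 10.4 = 23.90 MΩ (source resistance + R1).
With V_DC suppressed (replaced by a short), R_th = R1' ‖ R2 = (23.90 × 19.9)/(23.90 + 19.9) = 10.86 MΩ.

R_th ≈ 10.9 MΩ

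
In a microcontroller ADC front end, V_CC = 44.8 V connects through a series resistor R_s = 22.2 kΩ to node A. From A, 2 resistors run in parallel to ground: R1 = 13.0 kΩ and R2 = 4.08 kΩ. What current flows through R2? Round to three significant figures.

Equivalent of the parallel group: R_p = 3.105 kΩ.
V_A = 44.8 × 3.105/25.31 = 5.498 V.
Branch current I = V_A/R2 = 5.498/4.08 = 1.347 mA.
(Check via current divider: I_total = 1.770 mA; share G_k/ΣG = 0.7611 → same result.)

I ≈ 1.35 mA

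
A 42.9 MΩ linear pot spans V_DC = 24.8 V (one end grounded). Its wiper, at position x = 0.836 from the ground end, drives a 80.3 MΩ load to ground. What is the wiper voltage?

Lower segment x·R_p = 35.86 MΩ; upper segment (1−x)·R_p = 7.036 MΩ.
(x·R_p) ‖ R_L = 24.79 MΩ.
Loaded-divider output: V_out = 24.8 × 0.7789 = 19.32 V.
(Unloaded: V_out = x·V_DC = 20.7 V.)

V_out ≈ 19.3 V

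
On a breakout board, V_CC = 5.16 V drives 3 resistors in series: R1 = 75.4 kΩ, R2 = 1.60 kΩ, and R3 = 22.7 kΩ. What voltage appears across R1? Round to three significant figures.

V ≈ 3.90 V

Total series resistance ΣR = 75.4 + 1.60 + 22.7 = 99.70 kΩ.
By the voltage-divider rule, V = 5.16 × 75.40/99.70 = 3.902 V.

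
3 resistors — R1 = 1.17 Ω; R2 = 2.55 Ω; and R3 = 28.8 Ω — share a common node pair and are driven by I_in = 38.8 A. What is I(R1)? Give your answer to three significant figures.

I ≈ 25.9 A

ΣG = 1/1.17 + 1/2.55 + 1/28.8 = 1.282.
By the current-divider rule, I = I_in · G_k/ΣG = 38.8 × 0.6669 = 25.88 A.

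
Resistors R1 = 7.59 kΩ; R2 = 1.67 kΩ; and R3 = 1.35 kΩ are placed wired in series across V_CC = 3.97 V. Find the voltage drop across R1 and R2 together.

V ≈ 3.46 V

Series total: ΣR = 7.59 + 1.67 + 1.35 = 10.61 kΩ.
R_{R1..R2} = 7.59 + 1.67 = 9.260 kΩ.
By the voltage-divider rule, V = 3.97 × 9.260/10.61 = 3.465 V.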